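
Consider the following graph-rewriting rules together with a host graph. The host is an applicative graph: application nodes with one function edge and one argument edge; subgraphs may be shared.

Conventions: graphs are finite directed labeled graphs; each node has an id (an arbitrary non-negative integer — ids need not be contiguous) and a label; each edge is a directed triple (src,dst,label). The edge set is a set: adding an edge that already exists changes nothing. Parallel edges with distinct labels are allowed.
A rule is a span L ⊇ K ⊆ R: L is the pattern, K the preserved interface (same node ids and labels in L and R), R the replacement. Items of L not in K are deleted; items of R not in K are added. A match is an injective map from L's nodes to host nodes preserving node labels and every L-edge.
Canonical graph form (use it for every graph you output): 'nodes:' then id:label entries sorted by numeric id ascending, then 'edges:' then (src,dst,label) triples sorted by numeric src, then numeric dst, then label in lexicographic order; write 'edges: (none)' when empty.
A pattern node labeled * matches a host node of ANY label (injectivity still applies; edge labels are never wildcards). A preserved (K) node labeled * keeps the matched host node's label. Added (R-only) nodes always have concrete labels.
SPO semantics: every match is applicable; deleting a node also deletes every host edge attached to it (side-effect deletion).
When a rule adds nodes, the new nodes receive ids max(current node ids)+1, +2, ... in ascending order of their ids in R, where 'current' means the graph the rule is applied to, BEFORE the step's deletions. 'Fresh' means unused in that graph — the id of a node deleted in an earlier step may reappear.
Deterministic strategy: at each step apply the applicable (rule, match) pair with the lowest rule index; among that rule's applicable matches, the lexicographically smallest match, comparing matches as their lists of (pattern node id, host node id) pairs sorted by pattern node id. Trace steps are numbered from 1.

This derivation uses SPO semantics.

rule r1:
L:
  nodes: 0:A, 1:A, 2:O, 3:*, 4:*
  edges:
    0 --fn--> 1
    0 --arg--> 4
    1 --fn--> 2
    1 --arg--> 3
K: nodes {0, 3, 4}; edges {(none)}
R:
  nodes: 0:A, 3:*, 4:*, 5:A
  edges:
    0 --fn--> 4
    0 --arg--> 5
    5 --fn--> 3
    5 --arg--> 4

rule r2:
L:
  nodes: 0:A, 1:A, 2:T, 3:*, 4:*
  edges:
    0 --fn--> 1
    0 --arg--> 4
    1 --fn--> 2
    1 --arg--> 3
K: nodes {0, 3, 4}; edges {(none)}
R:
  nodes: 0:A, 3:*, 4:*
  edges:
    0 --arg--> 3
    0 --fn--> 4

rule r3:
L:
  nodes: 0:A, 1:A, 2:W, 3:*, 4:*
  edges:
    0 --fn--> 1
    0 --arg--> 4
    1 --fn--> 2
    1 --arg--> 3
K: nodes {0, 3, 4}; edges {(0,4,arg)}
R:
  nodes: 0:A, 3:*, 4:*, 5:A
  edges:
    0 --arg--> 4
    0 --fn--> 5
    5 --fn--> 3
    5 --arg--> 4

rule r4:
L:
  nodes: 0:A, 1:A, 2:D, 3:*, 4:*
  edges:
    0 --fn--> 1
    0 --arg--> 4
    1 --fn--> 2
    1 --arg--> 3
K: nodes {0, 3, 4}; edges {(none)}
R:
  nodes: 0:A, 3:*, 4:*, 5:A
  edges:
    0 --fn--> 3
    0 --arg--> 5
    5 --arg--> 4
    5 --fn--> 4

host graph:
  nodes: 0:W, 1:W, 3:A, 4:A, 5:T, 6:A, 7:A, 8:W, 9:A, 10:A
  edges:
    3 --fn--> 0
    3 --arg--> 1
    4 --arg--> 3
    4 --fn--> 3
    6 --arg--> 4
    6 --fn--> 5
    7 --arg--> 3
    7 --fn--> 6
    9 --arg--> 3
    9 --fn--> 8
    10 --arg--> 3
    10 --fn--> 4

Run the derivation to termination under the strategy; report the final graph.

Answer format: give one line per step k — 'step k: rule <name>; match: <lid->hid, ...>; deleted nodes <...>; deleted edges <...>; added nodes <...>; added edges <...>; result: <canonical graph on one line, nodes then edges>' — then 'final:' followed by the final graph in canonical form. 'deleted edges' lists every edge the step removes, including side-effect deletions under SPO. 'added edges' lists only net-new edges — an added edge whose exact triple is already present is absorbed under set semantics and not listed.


step 1: rule r2; match: 0->7, 1->6, 2->5, 3->4, 4->3; deleted nodes 5, 6; deleted edges (6,4,arg); (6,5,fn); (7,3,arg); (7,6,fn); added nodes (none); added edges (7,3,fn); (7,4,arg); result: nodes: 0:W, 1:W, 3:A, 4:A, 7:A, 8:W, 9:A, 10:A edges: (3,0,fn); (3,1,arg); (4,3,arg); (4,3,fn); (7,3,fn); (7,4,arg); (9,3,arg); (9,8,fn); (10,3,arg); (10,4,fn)
step 2: rule r3; match: 0->7, 1->3, 2->0, 3->1, 4->4; deleted nodes 0, 3; deleted edges (3,0,fn); (3,1,arg); (4,3,arg); (4,3,fn); (7,3,fn); (9,3,arg); (10,3,arg); added nodes 11; added edges (7,11,fn); (11,1,fn); (11,4,arg); result: nodes: 1:W, 4:A, 7:A, 8:W, 9:A, 10:A, 11:A edges: (7,4,arg); (7,11,fn); (9,8,fn); (10,4,fn); (11,1,fn); (11,4,arg)
final:
nodes: 1:W, 4:A, 7:A, 8:W, 9:A, 10:A, 11:A
edges: (7,4,arg); (7,11,fn); (9,8,fn); (10,4,fn); (11,1,fn); (11,4,arg)


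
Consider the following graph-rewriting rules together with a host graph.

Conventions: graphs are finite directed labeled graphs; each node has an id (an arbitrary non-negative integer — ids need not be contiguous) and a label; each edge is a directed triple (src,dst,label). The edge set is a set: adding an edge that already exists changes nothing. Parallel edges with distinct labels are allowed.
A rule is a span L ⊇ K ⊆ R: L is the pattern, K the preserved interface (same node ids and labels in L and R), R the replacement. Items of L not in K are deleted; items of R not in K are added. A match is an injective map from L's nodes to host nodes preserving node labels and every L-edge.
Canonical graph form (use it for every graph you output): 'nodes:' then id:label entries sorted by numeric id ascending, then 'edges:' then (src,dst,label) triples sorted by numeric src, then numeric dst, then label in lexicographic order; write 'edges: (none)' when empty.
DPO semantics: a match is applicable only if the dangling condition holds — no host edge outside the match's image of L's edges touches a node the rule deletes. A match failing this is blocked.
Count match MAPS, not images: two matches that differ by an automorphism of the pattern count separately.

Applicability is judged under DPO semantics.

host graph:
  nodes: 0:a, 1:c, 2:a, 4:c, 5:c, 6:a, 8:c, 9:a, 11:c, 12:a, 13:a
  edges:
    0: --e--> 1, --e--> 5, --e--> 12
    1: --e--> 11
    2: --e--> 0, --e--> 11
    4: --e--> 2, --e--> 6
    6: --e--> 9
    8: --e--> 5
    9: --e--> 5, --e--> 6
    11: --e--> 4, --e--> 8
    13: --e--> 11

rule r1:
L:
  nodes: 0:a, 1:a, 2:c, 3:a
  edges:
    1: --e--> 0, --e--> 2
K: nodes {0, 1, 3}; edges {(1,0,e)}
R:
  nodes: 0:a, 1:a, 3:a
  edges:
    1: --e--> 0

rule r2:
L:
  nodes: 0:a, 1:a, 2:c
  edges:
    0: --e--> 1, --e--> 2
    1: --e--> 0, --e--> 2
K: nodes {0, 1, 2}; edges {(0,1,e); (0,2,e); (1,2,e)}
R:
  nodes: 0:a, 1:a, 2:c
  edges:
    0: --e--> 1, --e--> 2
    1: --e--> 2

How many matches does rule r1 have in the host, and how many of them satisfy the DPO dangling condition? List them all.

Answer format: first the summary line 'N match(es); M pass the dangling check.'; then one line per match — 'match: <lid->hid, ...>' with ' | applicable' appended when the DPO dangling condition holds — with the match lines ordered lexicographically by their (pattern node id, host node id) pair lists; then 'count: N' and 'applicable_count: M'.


16 match(es); 0 pass the dangling check.
match: 0->0, 1->2, 2->11, 3->6
match: 0->0, 1->2, 2->11, 3->9
match: 0->0, 1->2, 2->11, 3->12
match: 0->0, 1->2, 2->11, 3->13
match: 0->6, 1->9, 2->5, 3->0
match: 0->6, 1->9, 2->5, 3->2
match: 0->6, 1->9, 2->5, 3->12
match: 0->6, 1->9, 2->5, 3->13
match: 0->12, 1->0, 2->1, 3->2
match: 0->12, 1->0, 2->1, 3->6
match: 0->12, 1->0, 2->1, 3->9
match: 0->12, 1->0, 2->1, 3->13
match: 0->12, 1->0, 2->5, 3->2
match: 0->12, 1->0, 2->5, 3->6
match: 0->12, 1->0, 2->5, 3->9
match: 0->12, 1->0, 2->5, 3->13
count: 16
applicable_count: 0


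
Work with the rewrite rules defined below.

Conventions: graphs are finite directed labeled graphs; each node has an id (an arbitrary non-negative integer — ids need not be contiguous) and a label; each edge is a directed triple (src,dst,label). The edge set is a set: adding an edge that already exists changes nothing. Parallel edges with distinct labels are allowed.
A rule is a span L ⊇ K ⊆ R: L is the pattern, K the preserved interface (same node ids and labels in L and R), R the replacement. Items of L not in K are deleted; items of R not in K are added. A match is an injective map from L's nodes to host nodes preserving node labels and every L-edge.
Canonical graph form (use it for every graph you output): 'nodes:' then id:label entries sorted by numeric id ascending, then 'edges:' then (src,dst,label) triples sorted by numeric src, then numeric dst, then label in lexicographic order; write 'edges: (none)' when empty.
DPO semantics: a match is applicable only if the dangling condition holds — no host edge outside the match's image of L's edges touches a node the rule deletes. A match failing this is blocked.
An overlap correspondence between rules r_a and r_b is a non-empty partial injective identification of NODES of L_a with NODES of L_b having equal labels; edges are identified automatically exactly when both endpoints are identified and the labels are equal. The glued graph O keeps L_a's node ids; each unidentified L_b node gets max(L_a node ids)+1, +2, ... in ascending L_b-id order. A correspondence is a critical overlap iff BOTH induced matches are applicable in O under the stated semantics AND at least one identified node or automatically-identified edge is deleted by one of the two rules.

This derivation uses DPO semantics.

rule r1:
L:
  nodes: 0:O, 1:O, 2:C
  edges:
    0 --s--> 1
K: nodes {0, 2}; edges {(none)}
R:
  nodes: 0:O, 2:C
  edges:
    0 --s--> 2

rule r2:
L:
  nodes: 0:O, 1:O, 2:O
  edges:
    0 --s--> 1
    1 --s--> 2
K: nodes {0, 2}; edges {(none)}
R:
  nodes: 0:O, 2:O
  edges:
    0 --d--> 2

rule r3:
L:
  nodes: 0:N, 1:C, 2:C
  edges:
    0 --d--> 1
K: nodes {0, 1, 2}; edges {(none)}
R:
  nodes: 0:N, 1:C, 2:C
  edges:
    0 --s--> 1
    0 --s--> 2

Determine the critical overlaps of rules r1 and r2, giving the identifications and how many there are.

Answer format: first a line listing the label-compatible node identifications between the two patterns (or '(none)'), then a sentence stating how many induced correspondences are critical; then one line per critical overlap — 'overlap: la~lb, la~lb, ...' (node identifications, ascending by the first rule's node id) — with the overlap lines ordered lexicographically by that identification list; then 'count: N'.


label-compatible node identifications between L(r1) and L(r2): 0~0, 0~1, 0~2, 1~0, 1~1, 1~2
1 of the induced correspondences is a critical overlap of r1 and r2.
overlap: 0~1, 1~2
count: 1


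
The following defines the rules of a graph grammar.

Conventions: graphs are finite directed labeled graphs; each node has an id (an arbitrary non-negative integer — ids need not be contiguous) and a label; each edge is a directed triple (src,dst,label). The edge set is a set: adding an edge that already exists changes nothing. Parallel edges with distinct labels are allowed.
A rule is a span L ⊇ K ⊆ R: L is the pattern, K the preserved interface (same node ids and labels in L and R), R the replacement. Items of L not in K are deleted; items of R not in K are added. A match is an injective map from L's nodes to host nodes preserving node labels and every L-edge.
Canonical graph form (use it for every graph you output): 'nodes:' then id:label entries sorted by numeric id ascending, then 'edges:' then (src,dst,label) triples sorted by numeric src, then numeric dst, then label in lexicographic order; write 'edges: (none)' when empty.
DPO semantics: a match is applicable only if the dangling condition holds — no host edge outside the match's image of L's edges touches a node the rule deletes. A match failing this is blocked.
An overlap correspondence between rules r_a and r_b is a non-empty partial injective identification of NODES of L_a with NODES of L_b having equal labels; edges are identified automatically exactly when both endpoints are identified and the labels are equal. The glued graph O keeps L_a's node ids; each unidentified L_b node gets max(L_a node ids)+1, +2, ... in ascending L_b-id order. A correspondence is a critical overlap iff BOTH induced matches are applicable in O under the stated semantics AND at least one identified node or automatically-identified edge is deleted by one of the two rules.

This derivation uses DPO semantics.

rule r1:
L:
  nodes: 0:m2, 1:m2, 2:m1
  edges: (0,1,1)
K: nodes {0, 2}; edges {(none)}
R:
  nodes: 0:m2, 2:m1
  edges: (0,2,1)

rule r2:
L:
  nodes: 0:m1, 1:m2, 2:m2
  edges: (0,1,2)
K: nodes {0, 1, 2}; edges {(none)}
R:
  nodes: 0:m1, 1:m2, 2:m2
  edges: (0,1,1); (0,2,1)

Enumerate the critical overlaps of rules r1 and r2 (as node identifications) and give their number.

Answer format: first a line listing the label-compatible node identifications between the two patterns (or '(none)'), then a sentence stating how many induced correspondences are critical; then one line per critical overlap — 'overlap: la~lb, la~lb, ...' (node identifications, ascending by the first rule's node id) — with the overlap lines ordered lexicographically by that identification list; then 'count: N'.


label-compatible node identifications between L(r1) and L(r2): 0~1, 0~2, 1~1, 1~2, 2~0
4 of the induced correspondences are critical overlaps of r1 and r2.
overlap: 0~1, 1~2
overlap: 0~1, 1~2, 2~0
overlap: 1~2
overlap: 1~2, 2~0
count: 4


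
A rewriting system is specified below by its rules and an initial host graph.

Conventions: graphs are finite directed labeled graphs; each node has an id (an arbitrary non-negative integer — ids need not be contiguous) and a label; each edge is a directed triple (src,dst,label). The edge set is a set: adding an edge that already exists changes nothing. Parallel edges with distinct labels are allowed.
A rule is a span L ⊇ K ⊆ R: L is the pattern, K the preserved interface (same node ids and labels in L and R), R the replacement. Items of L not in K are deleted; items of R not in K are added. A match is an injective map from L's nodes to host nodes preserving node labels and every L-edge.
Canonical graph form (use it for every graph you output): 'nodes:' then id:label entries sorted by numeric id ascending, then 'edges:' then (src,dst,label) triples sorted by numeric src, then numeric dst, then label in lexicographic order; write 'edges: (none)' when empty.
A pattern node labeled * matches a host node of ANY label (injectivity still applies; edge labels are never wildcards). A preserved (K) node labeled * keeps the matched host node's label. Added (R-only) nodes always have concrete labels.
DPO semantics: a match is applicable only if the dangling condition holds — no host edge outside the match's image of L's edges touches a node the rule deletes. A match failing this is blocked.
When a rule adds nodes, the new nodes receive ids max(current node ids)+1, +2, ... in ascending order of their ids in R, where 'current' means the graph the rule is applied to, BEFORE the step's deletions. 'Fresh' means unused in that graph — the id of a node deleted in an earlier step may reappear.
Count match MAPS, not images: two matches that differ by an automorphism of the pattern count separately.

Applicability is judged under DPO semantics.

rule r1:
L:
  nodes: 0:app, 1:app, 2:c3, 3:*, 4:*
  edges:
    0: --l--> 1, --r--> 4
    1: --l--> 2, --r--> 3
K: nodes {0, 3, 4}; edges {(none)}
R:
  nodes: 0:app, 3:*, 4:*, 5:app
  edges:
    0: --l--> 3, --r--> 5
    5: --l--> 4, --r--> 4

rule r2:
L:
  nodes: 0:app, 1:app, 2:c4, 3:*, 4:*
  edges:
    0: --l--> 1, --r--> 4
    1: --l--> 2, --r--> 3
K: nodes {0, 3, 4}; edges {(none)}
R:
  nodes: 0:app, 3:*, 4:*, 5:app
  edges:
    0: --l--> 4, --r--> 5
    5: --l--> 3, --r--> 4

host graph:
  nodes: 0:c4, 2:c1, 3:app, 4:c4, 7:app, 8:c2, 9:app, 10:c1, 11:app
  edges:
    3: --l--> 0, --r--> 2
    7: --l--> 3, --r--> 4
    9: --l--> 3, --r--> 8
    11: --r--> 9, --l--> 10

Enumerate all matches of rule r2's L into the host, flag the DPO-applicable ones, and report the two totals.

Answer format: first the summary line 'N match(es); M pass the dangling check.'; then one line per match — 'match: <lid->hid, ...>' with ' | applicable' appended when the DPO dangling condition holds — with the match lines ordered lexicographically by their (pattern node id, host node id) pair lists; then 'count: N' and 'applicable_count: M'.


2 match(es); 0 pass the dangling check.
match: 0->7, 1->3, 2->0, 3->2, 4->4
match: 0->9, 1->3, 2->0, 3->2, 4->8
count: 2
applicable_count: 0


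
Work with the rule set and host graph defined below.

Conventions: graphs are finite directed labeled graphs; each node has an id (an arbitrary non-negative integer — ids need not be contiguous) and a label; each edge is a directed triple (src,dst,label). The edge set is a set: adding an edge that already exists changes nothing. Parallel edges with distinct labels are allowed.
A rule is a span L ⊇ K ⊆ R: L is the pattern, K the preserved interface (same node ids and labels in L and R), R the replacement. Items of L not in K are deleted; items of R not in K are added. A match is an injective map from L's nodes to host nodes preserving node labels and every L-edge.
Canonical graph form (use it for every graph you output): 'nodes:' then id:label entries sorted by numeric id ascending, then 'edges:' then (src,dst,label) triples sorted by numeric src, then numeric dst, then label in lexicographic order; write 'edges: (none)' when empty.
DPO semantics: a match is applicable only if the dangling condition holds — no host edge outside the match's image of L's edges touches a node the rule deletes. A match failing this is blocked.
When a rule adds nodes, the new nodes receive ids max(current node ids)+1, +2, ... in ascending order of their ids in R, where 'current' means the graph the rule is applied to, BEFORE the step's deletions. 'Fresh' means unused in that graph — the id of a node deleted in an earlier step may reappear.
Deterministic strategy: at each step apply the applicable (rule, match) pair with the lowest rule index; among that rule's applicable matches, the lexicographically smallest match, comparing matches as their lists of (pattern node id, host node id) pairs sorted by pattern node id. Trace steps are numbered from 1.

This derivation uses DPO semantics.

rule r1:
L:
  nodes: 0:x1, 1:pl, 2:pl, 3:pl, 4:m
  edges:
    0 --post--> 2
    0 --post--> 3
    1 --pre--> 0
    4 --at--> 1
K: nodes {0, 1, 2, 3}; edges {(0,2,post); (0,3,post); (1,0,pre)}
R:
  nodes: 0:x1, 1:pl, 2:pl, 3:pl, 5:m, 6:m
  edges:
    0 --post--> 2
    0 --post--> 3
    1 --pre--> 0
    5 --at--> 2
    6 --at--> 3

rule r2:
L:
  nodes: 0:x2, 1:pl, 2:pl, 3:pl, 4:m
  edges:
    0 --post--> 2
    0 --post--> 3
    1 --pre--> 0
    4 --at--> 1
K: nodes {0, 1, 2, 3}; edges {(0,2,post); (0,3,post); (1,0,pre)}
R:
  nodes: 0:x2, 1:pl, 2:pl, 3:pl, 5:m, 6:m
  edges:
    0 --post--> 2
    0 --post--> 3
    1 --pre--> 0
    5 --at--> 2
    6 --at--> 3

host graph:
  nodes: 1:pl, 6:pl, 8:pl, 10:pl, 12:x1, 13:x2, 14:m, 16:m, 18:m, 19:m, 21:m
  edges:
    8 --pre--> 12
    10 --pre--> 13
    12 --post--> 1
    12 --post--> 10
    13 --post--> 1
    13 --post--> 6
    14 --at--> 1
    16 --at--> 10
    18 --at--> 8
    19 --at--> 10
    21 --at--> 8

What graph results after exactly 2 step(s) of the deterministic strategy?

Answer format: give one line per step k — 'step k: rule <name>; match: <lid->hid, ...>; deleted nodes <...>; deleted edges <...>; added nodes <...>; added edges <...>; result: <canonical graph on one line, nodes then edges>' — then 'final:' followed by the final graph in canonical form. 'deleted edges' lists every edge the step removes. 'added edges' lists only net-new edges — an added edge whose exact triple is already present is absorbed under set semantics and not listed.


step 1: rule r1; match: 0->12, 1->8, 2->1, 3->10, 4->18; deleted nodes 18; deleted edges (18,8,at); added nodes 22, 23; added edges (22,1,at); (23,10,at); result: nodes: 1:pl, 6:pl, 8:pl, 10:pl, 12:x1, 13:x2, 14:m, 16:m, 19:m, 21:m, 22:m, 23:m edges: (8,12,pre); (10,13,pre); (12,1,post); (12,10,post); (13,1,post); (13,6,post); (14,1,at); (16,10,at); (19,10,at); (21,8,at); (22,1,at); (23,10,at)
step 2: rule r1; match: 0->12, 1->8, 2->1, 3->10, 4->21; deleted nodes 21; deleted edges (21,8,at); added nodes 24, 25; added edges (24,1,at); (25,10,at); result: nodes: 1:pl, 6:pl, 8:pl, 10:pl, 12:x1, 13:x2, 14:m, 16:m, 19:m, 22:m, 23:m, 24:m, 25:m edges: (8,12,pre); (10,13,pre); (12,1,post); (12,10,post); (13,1,post); (13,6,post); (14,1,at); (16,10,at); (19,10,at); (22,1,at); (23,10,at); (24,1,at); (25,10,at)
final:
nodes: 1:pl, 6:pl, 8:pl, 10:pl, 12:x1, 13:x2, 14:m, 16:m, 19:m, 22:m, 23:m, 24:m, 25:m
edges: (8,12,pre); (10,13,pre); (12,1,post); (12,10,post); (13,1,post); (13,6,post); (14,1,at); (16,10,at); (19,10,at); (22,1,at); (23,10,at); (24,1,at); (25,10,at)


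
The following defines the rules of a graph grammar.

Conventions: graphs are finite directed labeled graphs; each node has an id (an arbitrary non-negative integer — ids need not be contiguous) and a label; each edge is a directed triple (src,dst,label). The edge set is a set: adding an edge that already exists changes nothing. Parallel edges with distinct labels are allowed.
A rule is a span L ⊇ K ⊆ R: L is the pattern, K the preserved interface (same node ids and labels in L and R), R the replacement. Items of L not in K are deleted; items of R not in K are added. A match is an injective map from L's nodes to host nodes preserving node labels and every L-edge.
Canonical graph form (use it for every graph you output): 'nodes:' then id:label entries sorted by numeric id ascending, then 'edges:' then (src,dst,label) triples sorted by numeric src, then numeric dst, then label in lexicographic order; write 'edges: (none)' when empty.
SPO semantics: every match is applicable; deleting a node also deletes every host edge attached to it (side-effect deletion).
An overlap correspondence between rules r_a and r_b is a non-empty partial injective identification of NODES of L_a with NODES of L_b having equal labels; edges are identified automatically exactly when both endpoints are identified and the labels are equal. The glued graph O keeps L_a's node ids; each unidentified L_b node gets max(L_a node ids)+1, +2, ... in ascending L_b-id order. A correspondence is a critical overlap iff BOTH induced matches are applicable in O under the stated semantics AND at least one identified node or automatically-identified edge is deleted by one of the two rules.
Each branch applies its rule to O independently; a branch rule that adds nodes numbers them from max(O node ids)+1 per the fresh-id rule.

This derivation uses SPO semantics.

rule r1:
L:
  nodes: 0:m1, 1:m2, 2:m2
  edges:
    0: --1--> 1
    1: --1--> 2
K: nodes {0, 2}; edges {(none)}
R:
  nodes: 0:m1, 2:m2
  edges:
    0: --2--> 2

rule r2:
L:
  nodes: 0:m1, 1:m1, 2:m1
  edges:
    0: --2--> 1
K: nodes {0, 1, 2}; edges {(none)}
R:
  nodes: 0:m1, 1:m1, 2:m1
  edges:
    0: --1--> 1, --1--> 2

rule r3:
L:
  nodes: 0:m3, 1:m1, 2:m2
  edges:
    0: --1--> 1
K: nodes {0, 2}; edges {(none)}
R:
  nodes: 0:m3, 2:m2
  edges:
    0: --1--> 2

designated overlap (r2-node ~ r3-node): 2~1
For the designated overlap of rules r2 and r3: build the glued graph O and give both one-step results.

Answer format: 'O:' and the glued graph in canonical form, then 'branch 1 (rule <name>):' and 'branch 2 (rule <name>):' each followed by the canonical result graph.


O:
nodes: 0:m1, 1:m1, 2:m1, 3:m3, 4:m2
edges: (0,1,2); (3,2,1)
branch 1 (rule r2):
nodes: 0:m1, 1:m1, 2:m1, 3:m3, 4:m2
edges: (0,1,1); (0,2,1); (3,2,1)
branch 2 (rule r3):
nodes: 0:m1, 1:m1, 3:m3, 4:m2
edges: (0,1,2); (3,4,1)


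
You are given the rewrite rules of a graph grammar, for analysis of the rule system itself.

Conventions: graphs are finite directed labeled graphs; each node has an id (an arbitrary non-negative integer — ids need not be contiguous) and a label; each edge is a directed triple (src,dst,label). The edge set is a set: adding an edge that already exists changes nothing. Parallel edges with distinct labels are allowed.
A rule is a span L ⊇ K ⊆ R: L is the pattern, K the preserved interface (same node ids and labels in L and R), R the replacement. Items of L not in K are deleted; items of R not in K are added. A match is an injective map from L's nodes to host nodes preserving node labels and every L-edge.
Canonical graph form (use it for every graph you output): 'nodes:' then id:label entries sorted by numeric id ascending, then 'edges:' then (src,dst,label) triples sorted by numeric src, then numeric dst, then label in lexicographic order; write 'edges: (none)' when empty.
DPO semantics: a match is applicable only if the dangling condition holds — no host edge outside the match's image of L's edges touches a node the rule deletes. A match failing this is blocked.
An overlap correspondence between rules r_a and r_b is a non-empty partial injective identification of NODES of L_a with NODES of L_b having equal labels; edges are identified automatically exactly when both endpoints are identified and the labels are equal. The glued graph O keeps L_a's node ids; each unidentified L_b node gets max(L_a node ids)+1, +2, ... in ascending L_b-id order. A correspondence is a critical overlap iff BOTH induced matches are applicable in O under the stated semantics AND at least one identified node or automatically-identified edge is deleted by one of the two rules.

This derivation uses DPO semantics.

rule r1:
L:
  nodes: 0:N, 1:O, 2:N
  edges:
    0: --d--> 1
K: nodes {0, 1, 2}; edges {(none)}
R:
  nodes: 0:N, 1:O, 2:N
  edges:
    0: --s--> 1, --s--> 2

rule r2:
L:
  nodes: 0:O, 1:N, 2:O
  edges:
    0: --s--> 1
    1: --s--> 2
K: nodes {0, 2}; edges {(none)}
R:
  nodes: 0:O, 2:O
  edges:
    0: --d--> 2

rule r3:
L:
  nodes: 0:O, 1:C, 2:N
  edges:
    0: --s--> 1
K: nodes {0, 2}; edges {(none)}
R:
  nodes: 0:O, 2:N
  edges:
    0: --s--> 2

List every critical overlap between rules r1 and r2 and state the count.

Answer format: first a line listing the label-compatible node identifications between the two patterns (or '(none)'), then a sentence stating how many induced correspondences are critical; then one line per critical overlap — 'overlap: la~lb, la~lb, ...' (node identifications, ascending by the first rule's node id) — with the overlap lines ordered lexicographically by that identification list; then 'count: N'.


label-compatible node identifications between L(r1) and L(r2): 0~1, 1~0, 1~2, 2~1
3 of the induced correspondences are critical overlaps of r1 and r2.
overlap: 1~0, 2~1
overlap: 1~2, 2~1
overlap: 2~1
count: 3


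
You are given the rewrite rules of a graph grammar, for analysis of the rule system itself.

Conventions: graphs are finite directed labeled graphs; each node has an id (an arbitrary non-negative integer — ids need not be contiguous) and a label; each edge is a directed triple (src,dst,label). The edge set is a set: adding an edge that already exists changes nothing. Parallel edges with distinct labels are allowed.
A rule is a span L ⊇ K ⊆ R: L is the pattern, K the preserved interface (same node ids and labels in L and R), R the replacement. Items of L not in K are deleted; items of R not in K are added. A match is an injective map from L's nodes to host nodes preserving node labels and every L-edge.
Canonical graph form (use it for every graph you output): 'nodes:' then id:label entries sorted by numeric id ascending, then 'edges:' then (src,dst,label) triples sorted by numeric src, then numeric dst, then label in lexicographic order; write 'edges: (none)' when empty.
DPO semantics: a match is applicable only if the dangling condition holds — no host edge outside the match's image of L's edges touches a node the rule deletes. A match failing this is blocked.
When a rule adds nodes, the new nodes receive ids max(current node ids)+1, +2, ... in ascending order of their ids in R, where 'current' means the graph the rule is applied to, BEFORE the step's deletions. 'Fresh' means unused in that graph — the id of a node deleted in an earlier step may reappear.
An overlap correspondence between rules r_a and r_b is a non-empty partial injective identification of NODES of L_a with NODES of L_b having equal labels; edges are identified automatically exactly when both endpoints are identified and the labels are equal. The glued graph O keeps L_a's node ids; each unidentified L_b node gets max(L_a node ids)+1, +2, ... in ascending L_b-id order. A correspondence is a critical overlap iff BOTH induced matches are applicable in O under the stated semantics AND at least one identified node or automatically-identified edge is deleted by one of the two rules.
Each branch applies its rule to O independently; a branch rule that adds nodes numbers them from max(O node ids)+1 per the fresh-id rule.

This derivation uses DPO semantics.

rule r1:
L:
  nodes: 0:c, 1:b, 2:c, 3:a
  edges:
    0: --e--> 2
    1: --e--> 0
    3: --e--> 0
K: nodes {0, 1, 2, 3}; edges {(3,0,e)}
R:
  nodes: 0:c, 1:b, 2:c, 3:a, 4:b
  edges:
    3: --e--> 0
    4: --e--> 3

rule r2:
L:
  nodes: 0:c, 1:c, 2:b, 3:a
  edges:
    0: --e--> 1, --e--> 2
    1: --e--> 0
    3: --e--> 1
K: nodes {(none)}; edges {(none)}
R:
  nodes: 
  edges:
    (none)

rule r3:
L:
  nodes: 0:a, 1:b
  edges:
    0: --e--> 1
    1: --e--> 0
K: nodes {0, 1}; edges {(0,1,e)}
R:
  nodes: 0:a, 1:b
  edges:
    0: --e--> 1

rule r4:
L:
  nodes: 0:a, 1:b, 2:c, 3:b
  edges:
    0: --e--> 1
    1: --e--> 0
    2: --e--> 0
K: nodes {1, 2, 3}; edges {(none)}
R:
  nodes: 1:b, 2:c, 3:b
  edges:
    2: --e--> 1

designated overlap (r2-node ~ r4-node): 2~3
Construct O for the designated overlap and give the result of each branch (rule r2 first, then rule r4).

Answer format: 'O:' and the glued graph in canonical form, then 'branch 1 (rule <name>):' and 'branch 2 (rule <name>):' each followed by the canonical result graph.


O:
nodes: 0:c, 1:c, 2:b, 3:a, 4:a, 5:b, 6:c
edges: (0,1,e); (0,2,e); (1,0,e); (3,1,e); (4,5,e); (5,4,e); (6,4,e)
branch 1 (rule r2):
nodes: 4:a, 5:b, 6:c
edges: (4,5,e); (5,4,e); (6,4,e)
branch 2 (rule r4):
nodes: 0:c, 1:c, 2:b, 3:a, 5:b, 6:c
edges: (0,1,e); (0,2,e); (1,0,e); (3,1,e); (6,5,e)


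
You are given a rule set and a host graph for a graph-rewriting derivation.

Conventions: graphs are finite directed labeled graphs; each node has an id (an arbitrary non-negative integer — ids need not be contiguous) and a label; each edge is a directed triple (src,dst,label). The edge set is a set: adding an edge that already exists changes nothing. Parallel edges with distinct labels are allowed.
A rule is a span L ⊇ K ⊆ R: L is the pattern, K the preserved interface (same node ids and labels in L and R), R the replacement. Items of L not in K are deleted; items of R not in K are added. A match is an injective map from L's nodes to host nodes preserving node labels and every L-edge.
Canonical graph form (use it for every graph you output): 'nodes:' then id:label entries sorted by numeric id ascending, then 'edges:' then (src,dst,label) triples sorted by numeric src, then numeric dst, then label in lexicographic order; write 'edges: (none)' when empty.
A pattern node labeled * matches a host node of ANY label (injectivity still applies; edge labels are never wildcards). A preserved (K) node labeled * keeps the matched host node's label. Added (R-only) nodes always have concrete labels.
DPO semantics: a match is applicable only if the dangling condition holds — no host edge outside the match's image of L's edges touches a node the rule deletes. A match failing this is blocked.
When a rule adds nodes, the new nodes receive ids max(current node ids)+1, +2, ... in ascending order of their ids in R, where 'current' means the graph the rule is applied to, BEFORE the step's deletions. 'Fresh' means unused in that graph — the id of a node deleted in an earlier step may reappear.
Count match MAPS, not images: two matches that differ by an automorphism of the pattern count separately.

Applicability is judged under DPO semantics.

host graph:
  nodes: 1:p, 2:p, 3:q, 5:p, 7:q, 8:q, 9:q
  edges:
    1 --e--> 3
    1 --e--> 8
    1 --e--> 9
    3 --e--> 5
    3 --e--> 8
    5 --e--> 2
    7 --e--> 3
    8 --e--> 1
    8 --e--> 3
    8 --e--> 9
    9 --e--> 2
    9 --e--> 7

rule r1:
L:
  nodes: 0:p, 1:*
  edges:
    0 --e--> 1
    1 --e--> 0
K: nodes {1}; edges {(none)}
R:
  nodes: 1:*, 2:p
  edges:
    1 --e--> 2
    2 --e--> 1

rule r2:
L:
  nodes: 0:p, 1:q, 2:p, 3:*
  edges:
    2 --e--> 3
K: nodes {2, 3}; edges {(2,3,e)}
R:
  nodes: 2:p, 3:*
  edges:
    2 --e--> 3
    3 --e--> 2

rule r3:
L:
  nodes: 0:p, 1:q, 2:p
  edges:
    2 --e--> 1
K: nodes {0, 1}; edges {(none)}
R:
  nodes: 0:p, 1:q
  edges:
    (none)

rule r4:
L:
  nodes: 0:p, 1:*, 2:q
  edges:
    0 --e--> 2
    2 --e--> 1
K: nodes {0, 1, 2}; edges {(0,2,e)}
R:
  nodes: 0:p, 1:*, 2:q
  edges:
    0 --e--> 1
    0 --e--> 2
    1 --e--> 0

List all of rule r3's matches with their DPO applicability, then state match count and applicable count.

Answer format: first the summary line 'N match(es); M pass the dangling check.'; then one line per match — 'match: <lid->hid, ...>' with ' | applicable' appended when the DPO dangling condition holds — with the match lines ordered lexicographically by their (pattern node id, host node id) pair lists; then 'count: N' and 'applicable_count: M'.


6 match(es); 0 pass the dangling check.
match: 0->2, 1->3, 2->1
match: 0->2, 1->8, 2->1
match: 0->2, 1->9, 2->1
match: 0->5, 1->3, 2->1
match: 0->5, 1->8, 2->1
match: 0->5, 1->9, 2->1
count: 6
applicable_count: 0


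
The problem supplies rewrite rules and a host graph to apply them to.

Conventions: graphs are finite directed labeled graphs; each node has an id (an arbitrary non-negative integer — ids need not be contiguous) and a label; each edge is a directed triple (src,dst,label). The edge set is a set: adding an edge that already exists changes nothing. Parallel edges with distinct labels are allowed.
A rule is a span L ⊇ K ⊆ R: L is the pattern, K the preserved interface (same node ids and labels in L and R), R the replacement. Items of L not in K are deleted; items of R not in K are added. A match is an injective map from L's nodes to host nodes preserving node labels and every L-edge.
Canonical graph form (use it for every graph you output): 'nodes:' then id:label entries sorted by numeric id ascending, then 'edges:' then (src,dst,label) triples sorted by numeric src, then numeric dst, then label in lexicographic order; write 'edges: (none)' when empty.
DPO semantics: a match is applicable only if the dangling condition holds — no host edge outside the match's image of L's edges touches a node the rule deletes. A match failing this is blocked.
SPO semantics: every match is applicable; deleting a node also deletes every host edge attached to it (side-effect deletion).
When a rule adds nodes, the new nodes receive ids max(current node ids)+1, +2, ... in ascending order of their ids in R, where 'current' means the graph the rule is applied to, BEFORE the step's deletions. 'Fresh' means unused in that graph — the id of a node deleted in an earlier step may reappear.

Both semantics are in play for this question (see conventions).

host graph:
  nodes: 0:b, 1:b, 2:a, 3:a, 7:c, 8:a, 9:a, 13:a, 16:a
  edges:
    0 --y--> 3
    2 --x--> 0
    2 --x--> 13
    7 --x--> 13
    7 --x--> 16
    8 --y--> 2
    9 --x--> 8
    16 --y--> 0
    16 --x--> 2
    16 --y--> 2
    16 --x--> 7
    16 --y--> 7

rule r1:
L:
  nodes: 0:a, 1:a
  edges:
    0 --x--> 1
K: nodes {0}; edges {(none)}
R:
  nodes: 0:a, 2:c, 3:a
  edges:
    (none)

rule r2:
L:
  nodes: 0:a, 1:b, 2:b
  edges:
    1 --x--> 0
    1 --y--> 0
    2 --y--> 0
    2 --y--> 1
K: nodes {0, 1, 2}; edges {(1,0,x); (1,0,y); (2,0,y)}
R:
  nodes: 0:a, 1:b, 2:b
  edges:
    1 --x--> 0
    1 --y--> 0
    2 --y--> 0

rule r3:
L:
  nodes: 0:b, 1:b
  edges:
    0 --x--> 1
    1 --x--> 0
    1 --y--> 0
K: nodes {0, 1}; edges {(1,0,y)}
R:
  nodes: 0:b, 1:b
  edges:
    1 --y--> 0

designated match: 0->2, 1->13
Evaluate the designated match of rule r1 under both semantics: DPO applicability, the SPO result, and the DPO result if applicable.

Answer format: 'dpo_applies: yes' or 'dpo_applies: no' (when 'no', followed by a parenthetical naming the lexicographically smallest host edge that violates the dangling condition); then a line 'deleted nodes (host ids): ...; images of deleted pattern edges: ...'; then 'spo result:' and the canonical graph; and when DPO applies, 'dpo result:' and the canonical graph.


dpo_applies: no
(the rule deletes node 13, which keeps host edge (7,13,x) outside the match image — the dangling condition fails, DPO blocks; SPO proceeds and side-deletes such edges)
deleted nodes (host ids): 13; images of deleted pattern edges: (2,13,x)
spo result:
nodes: 0:b, 1:b, 2:a, 3:a, 7:c, 8:a, 9:a, 16:a, 17:c, 18:a
edges: (0,3,y); (2,0,x); (7,16,x); (8,2,y); (9,8,x); (16,0,y); (16,2,x); (16,2,y); (16,7,x); (16,7,y)


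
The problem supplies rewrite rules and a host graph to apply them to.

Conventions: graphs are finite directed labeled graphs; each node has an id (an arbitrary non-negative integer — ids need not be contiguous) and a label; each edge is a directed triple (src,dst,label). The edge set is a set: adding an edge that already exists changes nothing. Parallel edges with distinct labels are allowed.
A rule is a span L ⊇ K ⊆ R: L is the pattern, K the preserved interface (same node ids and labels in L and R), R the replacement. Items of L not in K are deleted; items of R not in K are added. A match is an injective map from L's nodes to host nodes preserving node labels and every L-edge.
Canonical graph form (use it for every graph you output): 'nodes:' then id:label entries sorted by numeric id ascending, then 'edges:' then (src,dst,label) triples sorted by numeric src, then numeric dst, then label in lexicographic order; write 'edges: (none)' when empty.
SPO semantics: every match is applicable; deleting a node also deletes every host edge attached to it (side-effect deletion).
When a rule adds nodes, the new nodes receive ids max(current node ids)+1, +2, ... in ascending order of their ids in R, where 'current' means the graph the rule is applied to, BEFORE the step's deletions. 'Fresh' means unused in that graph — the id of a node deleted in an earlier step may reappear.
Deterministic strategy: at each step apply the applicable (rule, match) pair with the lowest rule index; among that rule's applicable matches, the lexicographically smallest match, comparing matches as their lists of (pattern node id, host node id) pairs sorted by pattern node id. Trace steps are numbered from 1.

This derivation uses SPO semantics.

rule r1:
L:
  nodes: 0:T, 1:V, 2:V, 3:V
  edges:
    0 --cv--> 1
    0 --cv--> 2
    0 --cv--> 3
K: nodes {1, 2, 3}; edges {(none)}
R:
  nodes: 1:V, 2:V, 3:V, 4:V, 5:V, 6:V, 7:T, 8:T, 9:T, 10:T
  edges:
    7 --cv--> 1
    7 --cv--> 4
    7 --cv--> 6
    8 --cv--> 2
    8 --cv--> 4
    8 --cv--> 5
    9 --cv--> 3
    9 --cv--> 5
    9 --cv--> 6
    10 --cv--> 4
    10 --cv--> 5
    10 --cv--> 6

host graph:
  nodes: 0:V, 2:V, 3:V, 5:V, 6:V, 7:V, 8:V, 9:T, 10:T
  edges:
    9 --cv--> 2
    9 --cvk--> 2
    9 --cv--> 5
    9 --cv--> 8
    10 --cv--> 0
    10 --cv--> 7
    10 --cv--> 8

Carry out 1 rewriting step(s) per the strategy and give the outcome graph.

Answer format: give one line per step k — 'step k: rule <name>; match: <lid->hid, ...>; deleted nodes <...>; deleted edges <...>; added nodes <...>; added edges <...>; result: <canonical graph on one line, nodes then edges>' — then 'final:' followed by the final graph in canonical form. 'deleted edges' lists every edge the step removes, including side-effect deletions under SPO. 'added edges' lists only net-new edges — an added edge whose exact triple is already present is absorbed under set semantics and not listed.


step 1: rule r1; match: 0->9, 1->2, 2->5, 3->8; deleted nodes 9; deleted edges (9,2,cv); (9,2,cvk); (9,5,cv); (9,8,cv); added nodes 11, 12, 13, 14, 15, 16, 17; added edges (14,2,cv); (14,11,cv); (14,13,cv); (15,5,cv); (15,11,cv); (15,12,cv); (16,8,cv); (16,12,cv); (16,13,cv); (17,11,cv); (17,12,cv); (17,13,cv); result: nodes: 0:V, 2:V, 3:V, 5:V, 6:V, 7:V, 8:V, 10:T, 11:V, 12:V, 13:V, 14:T, 15:T, 16:T, 17:T edges: (10,0,cv); (10,7,cv); (10,8,cv); (14,2,cv); (14,11,cv); (14,13,cv); (15,5,cv); (15,11,cv); (15,12,cv); (16,8,cv); (16,12,cv); (16,13,cv); (17,11,cv); (17,12,cv); (17,13,cv)
final:
nodes: 0:V, 2:V, 3:V, 5:V, 6:V, 7:V, 8:V, 10:T, 11:V, 12:V, 13:V, 14:T, 15:T, 16:T, 17:T
edges: (10,0,cv); (10,7,cv); (10,8,cv); (14,2,cv); (14,11,cv); (14,13,cv); (15,5,cv); (15,11,cv); (15,12,cv); (16,8,cv); (16,12,cv); (16,13,cv); (17,11,cv); (17,12,cv); (17,13,cv)
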